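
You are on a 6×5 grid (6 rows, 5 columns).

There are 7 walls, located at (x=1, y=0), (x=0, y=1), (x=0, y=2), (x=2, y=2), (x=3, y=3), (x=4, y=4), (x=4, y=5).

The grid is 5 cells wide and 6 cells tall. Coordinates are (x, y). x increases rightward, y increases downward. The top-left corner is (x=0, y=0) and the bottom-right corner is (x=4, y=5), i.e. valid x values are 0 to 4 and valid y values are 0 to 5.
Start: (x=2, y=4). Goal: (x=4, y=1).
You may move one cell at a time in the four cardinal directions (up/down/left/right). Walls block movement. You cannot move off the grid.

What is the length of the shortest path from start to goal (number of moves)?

Answer: Shortest path length: 7

Derivation:
BFS from (x=2, y=4) until reaching (x=4, y=1):
  Distance 0: (x=2, y=4)
  Distance 1: (x=2, y=3), (x=1, y=4), (x=3, y=4), (x=2, y=5)
  Distance 2: (x=1, y=3), (x=0, y=4), (x=1, y=5), (x=3, y=5)
  Distance 3: (x=1, y=2), (x=0, y=3), (x=0, y=5)
  Distance 4: (x=1, y=1)
  Distance 5: (x=2, y=1)
  Distance 6: (x=2, y=0), (x=3, y=1)
  Distance 7: (x=3, y=0), (x=4, y=1), (x=3, y=2)  <- goal reached here
One shortest path (7 moves): (x=2, y=4) -> (x=1, y=4) -> (x=1, y=3) -> (x=1, y=2) -> (x=1, y=1) -> (x=2, y=1) -> (x=3, y=1) -> (x=4, y=1)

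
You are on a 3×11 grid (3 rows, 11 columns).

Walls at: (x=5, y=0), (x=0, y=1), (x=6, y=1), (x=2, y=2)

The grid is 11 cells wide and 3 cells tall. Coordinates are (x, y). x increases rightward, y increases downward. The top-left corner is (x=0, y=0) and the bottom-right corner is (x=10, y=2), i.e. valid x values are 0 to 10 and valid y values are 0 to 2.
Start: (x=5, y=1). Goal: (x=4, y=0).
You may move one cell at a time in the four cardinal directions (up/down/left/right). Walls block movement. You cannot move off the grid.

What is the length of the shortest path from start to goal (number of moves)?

Answer: Shortest path length: 2

Derivation:
BFS from (x=5, y=1) until reaching (x=4, y=0):
  Distance 0: (x=5, y=1)
  Distance 1: (x=4, y=1), (x=5, y=2)
  Distance 2: (x=4, y=0), (x=3, y=1), (x=4, y=2), (x=6, y=2)  <- goal reached here
One shortest path (2 moves): (x=5, y=1) -> (x=4, y=1) -> (x=4, y=0)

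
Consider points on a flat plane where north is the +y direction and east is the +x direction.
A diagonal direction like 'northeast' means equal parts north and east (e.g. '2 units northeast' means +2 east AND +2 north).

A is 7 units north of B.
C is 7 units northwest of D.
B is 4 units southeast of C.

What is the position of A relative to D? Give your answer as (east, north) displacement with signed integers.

Answer: A is at (east=-3, north=10) relative to D.

Derivation:
Place D at the origin (east=0, north=0).
  C is 7 units northwest of D: delta (east=-7, north=+7); C at (east=-7, north=7).
  B is 4 units southeast of C: delta (east=+4, north=-4); B at (east=-3, north=3).
  A is 7 units north of B: delta (east=+0, north=+7); A at (east=-3, north=10).
Therefore A relative to D: (east=-3, north=10).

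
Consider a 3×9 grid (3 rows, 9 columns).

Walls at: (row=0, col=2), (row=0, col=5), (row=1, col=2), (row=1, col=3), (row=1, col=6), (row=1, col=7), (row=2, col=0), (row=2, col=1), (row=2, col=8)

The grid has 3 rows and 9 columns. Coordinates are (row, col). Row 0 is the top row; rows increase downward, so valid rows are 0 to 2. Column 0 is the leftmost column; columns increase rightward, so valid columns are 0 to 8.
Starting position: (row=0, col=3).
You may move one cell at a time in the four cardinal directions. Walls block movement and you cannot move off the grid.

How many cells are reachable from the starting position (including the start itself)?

BFS flood-fill from (row=0, col=3):
  Distance 0: (row=0, col=3)
  Distance 1: (row=0, col=4)
  Distance 2: (row=1, col=4)
  Distance 3: (row=1, col=5), (row=2, col=4)
  Distance 4: (row=2, col=3), (row=2, col=5)
  Distance 5: (row=2, col=2), (row=2, col=6)
  Distance 6: (row=2, col=7)
Total reachable: 10 (grid has 18 open cells total)

Answer: Reachable cells: 10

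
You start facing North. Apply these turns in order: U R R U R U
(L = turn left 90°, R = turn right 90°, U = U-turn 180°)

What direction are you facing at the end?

Answer: Final heading: East

Derivation:
Start: North
  U (U-turn (180°)) -> South
  R (right (90° clockwise)) -> West
  R (right (90° clockwise)) -> North
  U (U-turn (180°)) -> South
  R (right (90° clockwise)) -> West
  U (U-turn (180°)) -> East
Final: East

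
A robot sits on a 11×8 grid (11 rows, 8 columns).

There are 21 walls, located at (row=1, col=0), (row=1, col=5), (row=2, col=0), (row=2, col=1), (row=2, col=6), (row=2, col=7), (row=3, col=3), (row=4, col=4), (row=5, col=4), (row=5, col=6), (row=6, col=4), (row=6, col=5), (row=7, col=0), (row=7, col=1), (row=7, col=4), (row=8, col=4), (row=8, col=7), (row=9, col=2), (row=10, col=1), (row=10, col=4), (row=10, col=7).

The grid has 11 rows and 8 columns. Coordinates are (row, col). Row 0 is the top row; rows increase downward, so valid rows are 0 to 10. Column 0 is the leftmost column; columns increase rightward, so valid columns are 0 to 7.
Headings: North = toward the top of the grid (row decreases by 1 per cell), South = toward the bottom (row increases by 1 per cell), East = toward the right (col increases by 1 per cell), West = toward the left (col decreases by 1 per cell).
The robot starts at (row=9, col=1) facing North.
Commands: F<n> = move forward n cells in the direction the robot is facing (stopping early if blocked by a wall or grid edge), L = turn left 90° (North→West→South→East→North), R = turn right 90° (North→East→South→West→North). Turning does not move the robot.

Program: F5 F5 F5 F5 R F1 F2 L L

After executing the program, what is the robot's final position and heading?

Start: (row=9, col=1), facing North
  F5: move forward 1/5 (blocked), now at (row=8, col=1)
  [×3]F5: move forward 0/5 (blocked), now at (row=8, col=1)
  R: turn right, now facing East
  F1: move forward 1, now at (row=8, col=2)
  F2: move forward 1/2 (blocked), now at (row=8, col=3)
  L: turn left, now facing North
  L: turn left, now facing West
Final: (row=8, col=3), facing West

Answer: Final position: (row=8, col=3), facing West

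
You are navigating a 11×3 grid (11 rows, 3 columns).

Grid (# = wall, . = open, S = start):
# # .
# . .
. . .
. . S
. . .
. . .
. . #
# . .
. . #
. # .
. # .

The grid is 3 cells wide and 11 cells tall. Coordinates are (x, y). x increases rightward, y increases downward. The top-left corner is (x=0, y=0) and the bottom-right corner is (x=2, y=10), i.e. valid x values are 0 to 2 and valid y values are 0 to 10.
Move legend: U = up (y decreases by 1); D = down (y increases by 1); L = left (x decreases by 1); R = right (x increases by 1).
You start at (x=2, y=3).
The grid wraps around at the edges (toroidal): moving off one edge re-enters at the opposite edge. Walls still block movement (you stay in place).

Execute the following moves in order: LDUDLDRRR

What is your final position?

Start: (x=2, y=3)
  L (left): (x=2, y=3) -> (x=1, y=3)
  D (down): (x=1, y=3) -> (x=1, y=4)
  U (up): (x=1, y=4) -> (x=1, y=3)
  D (down): (x=1, y=3) -> (x=1, y=4)
  L (left): (x=1, y=4) -> (x=0, y=4)
  D (down): (x=0, y=4) -> (x=0, y=5)
  R (right): (x=0, y=5) -> (x=1, y=5)
  R (right): (x=1, y=5) -> (x=2, y=5)
  R (right): (x=2, y=5) -> (x=0, y=5)
Final: (x=0, y=5)

Answer: Final position: (x=0, y=5)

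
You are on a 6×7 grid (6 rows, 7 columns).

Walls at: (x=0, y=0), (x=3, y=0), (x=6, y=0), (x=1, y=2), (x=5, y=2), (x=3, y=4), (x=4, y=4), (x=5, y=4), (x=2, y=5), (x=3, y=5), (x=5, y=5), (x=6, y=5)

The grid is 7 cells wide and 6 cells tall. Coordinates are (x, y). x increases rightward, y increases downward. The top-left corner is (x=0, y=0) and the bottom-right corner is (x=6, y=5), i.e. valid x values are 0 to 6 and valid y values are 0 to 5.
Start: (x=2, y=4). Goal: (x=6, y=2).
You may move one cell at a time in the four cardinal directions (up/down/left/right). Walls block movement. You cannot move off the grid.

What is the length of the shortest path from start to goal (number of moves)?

Answer: Shortest path length: 6

Derivation:
BFS from (x=2, y=4) until reaching (x=6, y=2):
  Distance 0: (x=2, y=4)
  Distance 1: (x=2, y=3), (x=1, y=4)
  Distance 2: (x=2, y=2), (x=1, y=3), (x=3, y=3), (x=0, y=4), (x=1, y=5)
  Distance 3: (x=2, y=1), (x=3, y=2), (x=0, y=3), (x=4, y=3), (x=0, y=5)
  Distance 4: (x=2, y=0), (x=1, y=1), (x=3, y=1), (x=0, y=2), (x=4, y=2), (x=5, y=3)
  Distance 5: (x=1, y=0), (x=0, y=1), (x=4, y=1), (x=6, y=3)
  Distance 6: (x=4, y=0), (x=5, y=1), (x=6, y=2), (x=6, y=4)  <- goal reached here
One shortest path (6 moves): (x=2, y=4) -> (x=2, y=3) -> (x=3, y=3) -> (x=4, y=3) -> (x=5, y=3) -> (x=6, y=3) -> (x=6, y=2)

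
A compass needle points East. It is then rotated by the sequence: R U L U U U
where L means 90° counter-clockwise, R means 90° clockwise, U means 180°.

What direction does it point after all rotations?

Start: East
  R (right (90° clockwise)) -> South
  U (U-turn (180°)) -> North
  L (left (90° counter-clockwise)) -> West
  U (U-turn (180°)) -> East
  U (U-turn (180°)) -> West
  U (U-turn (180°)) -> East
Final: East

Answer: Final heading: East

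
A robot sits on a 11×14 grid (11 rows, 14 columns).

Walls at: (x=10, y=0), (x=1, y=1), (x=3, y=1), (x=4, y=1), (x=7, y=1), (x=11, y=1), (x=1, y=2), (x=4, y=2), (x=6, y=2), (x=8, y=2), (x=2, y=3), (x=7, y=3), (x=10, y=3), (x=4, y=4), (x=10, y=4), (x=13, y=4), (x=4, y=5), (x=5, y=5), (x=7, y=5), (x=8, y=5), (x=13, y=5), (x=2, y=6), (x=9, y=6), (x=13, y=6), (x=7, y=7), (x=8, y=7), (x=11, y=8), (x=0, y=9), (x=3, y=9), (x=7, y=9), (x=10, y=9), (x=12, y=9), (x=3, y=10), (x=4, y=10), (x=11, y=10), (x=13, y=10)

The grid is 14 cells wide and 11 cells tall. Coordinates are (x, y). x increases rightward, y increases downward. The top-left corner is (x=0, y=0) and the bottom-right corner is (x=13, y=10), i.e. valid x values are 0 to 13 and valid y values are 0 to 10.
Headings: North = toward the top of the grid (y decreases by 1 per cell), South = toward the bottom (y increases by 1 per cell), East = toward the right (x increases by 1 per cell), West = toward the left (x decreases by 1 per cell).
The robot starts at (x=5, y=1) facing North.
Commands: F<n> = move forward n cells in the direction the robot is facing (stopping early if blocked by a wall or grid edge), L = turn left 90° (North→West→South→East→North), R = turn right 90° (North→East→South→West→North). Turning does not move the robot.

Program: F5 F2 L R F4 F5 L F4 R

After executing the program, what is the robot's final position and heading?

Start: (x=5, y=1), facing North
  F5: move forward 1/5 (blocked), now at (x=5, y=0)
  F2: move forward 0/2 (blocked), now at (x=5, y=0)
  L: turn left, now facing West
  R: turn right, now facing North
  F4: move forward 0/4 (blocked), now at (x=5, y=0)
  F5: move forward 0/5 (blocked), now at (x=5, y=0)
  L: turn left, now facing West
  F4: move forward 4, now at (x=1, y=0)
  R: turn right, now facing North
Final: (x=1, y=0), facing North

Answer: Final position: (x=1, y=0), facing North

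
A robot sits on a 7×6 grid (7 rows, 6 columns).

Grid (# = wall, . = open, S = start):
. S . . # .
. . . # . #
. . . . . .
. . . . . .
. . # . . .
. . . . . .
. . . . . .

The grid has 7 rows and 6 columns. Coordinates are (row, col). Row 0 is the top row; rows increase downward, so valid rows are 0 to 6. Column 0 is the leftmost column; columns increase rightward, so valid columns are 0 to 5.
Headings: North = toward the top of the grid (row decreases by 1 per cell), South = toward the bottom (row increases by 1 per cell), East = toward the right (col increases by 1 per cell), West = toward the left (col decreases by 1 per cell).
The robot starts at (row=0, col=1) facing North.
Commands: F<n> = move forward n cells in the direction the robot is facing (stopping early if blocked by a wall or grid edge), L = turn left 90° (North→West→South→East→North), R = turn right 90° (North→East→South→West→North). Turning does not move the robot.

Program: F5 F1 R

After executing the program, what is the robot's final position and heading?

Answer: Final position: (row=0, col=1), facing East

Derivation:
Start: (row=0, col=1), facing North
  F5: move forward 0/5 (blocked), now at (row=0, col=1)
  F1: move forward 0/1 (blocked), now at (row=0, col=1)
  R: turn right, now facing East
Final: (row=0, col=1), facing East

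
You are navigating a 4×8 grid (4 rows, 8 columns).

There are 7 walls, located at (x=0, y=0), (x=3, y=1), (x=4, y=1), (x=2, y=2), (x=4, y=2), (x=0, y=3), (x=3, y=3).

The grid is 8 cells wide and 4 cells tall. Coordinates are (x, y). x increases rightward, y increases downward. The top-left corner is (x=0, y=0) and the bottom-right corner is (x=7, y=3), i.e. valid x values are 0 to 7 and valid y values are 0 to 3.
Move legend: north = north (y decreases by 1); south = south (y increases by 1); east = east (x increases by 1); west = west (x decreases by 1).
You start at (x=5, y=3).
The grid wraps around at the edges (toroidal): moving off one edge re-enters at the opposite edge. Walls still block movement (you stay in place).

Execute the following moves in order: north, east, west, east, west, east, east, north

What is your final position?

Answer: Final position: (x=7, y=1)

Derivation:
Start: (x=5, y=3)
  north (north): (x=5, y=3) -> (x=5, y=2)
  east (east): (x=5, y=2) -> (x=6, y=2)
  west (west): (x=6, y=2) -> (x=5, y=2)
  east (east): (x=5, y=2) -> (x=6, y=2)
  west (west): (x=6, y=2) -> (x=5, y=2)
  east (east): (x=5, y=2) -> (x=6, y=2)
  east (east): (x=6, y=2) -> (x=7, y=2)
  north (north): (x=7, y=2) -> (x=7, y=1)
Final: (x=7, y=1)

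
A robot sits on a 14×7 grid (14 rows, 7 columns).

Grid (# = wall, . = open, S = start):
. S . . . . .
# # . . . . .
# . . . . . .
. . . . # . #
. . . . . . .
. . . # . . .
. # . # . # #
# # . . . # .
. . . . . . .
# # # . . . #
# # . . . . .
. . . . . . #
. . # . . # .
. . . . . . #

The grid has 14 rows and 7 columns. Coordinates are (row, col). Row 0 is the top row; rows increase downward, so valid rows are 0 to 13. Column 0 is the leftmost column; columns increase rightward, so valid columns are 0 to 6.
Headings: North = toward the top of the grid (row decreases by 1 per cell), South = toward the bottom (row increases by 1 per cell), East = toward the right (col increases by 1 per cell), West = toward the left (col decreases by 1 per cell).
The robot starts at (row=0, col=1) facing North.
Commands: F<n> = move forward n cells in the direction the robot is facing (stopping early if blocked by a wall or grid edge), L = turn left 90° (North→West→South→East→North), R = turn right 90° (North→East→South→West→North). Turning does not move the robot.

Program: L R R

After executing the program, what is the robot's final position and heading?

Answer: Final position: (row=0, col=1), facing East

Derivation:
Start: (row=0, col=1), facing North
  L: turn left, now facing West
  R: turn right, now facing North
  R: turn right, now facing East
Final: (row=0, col=1), facing East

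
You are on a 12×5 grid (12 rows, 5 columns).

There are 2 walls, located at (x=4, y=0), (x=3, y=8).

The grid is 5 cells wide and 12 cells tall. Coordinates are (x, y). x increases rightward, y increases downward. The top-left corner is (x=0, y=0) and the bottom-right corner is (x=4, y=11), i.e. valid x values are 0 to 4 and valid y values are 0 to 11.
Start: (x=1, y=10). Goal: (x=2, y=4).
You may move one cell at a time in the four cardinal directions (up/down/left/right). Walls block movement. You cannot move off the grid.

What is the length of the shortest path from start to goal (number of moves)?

BFS from (x=1, y=10) until reaching (x=2, y=4):
  Distance 0: (x=1, y=10)
  Distance 1: (x=1, y=9), (x=0, y=10), (x=2, y=10), (x=1, y=11)
  Distance 2: (x=1, y=8), (x=0, y=9), (x=2, y=9), (x=3, y=10), (x=0, y=11), (x=2, y=11)
  Distance 3: (x=1, y=7), (x=0, y=8), (x=2, y=8), (x=3, y=9), (x=4, y=10), (x=3, y=11)
  Distance 4: (x=1, y=6), (x=0, y=7), (x=2, y=7), (x=4, y=9), (x=4, y=11)
  Distance 5: (x=1, y=5), (x=0, y=6), (x=2, y=6), (x=3, y=7), (x=4, y=8)
  Distance 6: (x=1, y=4), (x=0, y=5), (x=2, y=5), (x=3, y=6), (x=4, y=7)
  Distance 7: (x=1, y=3), (x=0, y=4), (x=2, y=4), (x=3, y=5), (x=4, y=6)  <- goal reached here
One shortest path (7 moves): (x=1, y=10) -> (x=2, y=10) -> (x=2, y=9) -> (x=2, y=8) -> (x=2, y=7) -> (x=2, y=6) -> (x=2, y=5) -> (x=2, y=4)

Answer: Shortest path length: 7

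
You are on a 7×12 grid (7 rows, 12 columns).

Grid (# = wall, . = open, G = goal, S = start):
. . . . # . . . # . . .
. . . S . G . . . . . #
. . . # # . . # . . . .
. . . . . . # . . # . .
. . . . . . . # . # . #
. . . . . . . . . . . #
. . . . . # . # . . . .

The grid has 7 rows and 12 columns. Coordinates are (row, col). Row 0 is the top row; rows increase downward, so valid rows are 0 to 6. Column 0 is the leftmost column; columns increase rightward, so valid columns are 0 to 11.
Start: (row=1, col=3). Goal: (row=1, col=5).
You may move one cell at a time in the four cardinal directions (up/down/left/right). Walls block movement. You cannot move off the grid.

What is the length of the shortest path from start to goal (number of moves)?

Answer: Shortest path length: 2

Derivation:
BFS from (row=1, col=3) until reaching (row=1, col=5):
  Distance 0: (row=1, col=3)
  Distance 1: (row=0, col=3), (row=1, col=2), (row=1, col=4)
  Distance 2: (row=0, col=2), (row=1, col=1), (row=1, col=5), (row=2, col=2)  <- goal reached here
One shortest path (2 moves): (row=1, col=3) -> (row=1, col=4) -> (row=1, col=5)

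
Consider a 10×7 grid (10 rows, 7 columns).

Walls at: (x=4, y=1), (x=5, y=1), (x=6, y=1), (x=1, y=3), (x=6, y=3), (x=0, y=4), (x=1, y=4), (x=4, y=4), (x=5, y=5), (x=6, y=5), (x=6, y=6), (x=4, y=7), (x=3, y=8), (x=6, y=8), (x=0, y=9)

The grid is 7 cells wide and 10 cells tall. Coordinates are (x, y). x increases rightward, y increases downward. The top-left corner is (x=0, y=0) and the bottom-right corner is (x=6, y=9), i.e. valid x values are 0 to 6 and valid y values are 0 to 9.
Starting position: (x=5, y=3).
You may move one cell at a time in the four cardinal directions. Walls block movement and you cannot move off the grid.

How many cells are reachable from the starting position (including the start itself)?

Answer: Reachable cells: 55

Derivation:
BFS flood-fill from (x=5, y=3):
  Distance 0: (x=5, y=3)
  Distance 1: (x=5, y=2), (x=4, y=3), (x=5, y=4)
  Distance 2: (x=4, y=2), (x=6, y=2), (x=3, y=3), (x=6, y=4)
  Distance 3: (x=3, y=2), (x=2, y=3), (x=3, y=4)
  Distance 4: (x=3, y=1), (x=2, y=2), (x=2, y=4), (x=3, y=5)
  Distance 5: (x=3, y=0), (x=2, y=1), (x=1, y=2), (x=2, y=5), (x=4, y=5), (x=3, y=6)
  Distance 6: (x=2, y=0), (x=4, y=0), (x=1, y=1), (x=0, y=2), (x=1, y=5), (x=2, y=6), (x=4, y=6), (x=3, y=7)
  Distance 7: (x=1, y=0), (x=5, y=0), (x=0, y=1), (x=0, y=3), (x=0, y=5), (x=1, y=6), (x=5, y=6), (x=2, y=7)
  Distance 8: (x=0, y=0), (x=6, y=0), (x=0, y=6), (x=1, y=7), (x=5, y=7), (x=2, y=8)
  Distance 9: (x=0, y=7), (x=6, y=7), (x=1, y=8), (x=5, y=8), (x=2, y=9)
  Distance 10: (x=0, y=8), (x=4, y=8), (x=1, y=9), (x=3, y=9), (x=5, y=9)
  Distance 11: (x=4, y=9), (x=6, y=9)
Total reachable: 55 (grid has 55 open cells total)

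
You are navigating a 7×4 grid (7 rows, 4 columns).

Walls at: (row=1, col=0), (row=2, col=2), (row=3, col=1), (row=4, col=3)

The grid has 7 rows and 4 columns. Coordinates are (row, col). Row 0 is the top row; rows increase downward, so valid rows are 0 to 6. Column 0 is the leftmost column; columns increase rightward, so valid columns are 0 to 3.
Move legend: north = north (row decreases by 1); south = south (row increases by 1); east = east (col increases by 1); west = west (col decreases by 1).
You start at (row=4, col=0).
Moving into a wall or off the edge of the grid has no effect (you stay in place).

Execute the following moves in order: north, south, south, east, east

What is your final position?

Answer: Final position: (row=5, col=2)

Derivation:
Start: (row=4, col=0)
  north (north): (row=4, col=0) -> (row=3, col=0)
  south (south): (row=3, col=0) -> (row=4, col=0)
  south (south): (row=4, col=0) -> (row=5, col=0)
  east (east): (row=5, col=0) -> (row=5, col=1)
  east (east): (row=5, col=1) -> (row=5, col=2)
Final: (row=5, col=2)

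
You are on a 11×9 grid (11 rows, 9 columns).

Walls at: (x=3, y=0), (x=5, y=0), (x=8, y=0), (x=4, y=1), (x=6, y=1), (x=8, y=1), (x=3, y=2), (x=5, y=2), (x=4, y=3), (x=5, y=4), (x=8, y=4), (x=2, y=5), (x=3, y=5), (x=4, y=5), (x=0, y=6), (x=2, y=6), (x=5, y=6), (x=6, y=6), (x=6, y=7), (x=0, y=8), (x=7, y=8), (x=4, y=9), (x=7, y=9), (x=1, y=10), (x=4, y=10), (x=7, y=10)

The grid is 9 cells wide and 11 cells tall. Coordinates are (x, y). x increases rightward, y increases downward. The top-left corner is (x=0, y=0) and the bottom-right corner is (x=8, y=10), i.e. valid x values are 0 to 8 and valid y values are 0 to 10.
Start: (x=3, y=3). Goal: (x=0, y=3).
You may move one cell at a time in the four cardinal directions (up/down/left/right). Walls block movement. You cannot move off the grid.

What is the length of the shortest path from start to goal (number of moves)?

BFS from (x=3, y=3) until reaching (x=0, y=3):
  Distance 0: (x=3, y=3)
  Distance 1: (x=2, y=3), (x=3, y=4)
  Distance 2: (x=2, y=2), (x=1, y=3), (x=2, y=4), (x=4, y=4)
  Distance 3: (x=2, y=1), (x=1, y=2), (x=0, y=3), (x=1, y=4)  <- goal reached here
One shortest path (3 moves): (x=3, y=3) -> (x=2, y=3) -> (x=1, y=3) -> (x=0, y=3)

Answer: Shortest path length: 3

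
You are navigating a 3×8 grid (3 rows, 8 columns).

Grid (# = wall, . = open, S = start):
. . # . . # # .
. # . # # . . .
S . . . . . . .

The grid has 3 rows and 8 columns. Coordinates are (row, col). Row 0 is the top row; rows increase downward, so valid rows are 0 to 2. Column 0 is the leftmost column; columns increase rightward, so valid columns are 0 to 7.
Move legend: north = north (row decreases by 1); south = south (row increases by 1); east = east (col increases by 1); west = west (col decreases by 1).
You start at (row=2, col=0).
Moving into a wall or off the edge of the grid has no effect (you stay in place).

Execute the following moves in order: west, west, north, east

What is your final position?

Answer: Final position: (row=1, col=0)

Derivation:
Start: (row=2, col=0)
  west (west): blocked, stay at (row=2, col=0)
  west (west): blocked, stay at (row=2, col=0)
  north (north): (row=2, col=0) -> (row=1, col=0)
  east (east): blocked, stay at (row=1, col=0)
Final: (row=1, col=0)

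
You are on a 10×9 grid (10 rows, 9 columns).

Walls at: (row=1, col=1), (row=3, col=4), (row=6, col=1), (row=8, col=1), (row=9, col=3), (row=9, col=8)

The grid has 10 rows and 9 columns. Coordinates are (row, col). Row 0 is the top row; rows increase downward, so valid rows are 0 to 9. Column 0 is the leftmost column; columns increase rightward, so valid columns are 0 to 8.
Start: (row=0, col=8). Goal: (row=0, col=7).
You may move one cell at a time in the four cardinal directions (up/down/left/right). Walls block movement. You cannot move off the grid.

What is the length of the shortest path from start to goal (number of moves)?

BFS from (row=0, col=8) until reaching (row=0, col=7):
  Distance 0: (row=0, col=8)
  Distance 1: (row=0, col=7), (row=1, col=8)  <- goal reached here
One shortest path (1 moves): (row=0, col=8) -> (row=0, col=7)

Answer: Shortest path length: 1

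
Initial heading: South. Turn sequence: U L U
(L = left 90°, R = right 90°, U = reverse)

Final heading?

Start: South
  U (U-turn (180°)) -> North
  L (left (90° counter-clockwise)) -> West
  U (U-turn (180°)) -> East
Final: East

Answer: Final heading: East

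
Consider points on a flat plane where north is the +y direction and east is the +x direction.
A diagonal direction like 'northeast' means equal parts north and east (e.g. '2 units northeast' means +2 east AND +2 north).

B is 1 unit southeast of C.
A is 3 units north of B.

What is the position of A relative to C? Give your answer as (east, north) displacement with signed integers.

Answer: A is at (east=1, north=2) relative to C.

Derivation:
Place C at the origin (east=0, north=0).
  B is 1 unit southeast of C: delta (east=+1, north=-1); B at (east=1, north=-1).
  A is 3 units north of B: delta (east=+0, north=+3); A at (east=1, north=2).
Therefore A relative to C: (east=1, north=2).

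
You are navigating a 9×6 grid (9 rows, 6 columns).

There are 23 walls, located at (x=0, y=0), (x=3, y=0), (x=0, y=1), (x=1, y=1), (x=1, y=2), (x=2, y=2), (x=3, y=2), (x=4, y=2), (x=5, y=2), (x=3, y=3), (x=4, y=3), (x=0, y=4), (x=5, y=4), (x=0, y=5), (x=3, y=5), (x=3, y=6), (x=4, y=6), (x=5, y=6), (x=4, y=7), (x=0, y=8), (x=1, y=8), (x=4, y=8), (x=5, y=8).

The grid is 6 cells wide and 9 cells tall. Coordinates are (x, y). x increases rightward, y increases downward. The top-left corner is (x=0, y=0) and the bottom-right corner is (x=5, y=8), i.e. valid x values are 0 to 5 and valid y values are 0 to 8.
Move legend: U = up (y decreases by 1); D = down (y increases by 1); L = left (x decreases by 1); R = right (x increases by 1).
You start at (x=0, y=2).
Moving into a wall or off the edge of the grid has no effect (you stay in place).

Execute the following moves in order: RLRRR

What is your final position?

Start: (x=0, y=2)
  R (right): blocked, stay at (x=0, y=2)
  L (left): blocked, stay at (x=0, y=2)
  [×3]R (right): blocked, stay at (x=0, y=2)
Final: (x=0, y=2)

Answer: Final position: (x=0, y=2)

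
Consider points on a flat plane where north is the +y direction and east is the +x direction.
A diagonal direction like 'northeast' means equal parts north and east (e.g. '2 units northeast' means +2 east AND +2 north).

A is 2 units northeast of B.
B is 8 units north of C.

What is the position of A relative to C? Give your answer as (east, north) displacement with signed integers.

Place C at the origin (east=0, north=0).
  B is 8 units north of C: delta (east=+0, north=+8); B at (east=0, north=8).
  A is 2 units northeast of B: delta (east=+2, north=+2); A at (east=2, north=10).
Therefore A relative to C: (east=2, north=10).

Answer: A is at (east=2, north=10) relative to C.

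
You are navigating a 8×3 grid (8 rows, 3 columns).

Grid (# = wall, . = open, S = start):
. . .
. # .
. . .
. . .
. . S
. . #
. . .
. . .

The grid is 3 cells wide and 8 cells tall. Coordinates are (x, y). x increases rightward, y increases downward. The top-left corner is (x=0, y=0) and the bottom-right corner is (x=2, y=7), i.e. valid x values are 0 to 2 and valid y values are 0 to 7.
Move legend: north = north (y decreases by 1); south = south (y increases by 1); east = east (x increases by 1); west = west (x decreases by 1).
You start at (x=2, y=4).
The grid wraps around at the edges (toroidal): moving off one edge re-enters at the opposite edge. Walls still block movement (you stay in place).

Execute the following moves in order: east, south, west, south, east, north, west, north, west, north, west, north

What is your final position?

Answer: Final position: (x=1, y=2)

Derivation:
Start: (x=2, y=4)
  east (east): (x=2, y=4) -> (x=0, y=4)
  south (south): (x=0, y=4) -> (x=0, y=5)
  west (west): blocked, stay at (x=0, y=5)
  south (south): (x=0, y=5) -> (x=0, y=6)
  east (east): (x=0, y=6) -> (x=1, y=6)
  north (north): (x=1, y=6) -> (x=1, y=5)
  west (west): (x=1, y=5) -> (x=0, y=5)
  north (north): (x=0, y=5) -> (x=0, y=4)
  west (west): (x=0, y=4) -> (x=2, y=4)
  north (north): (x=2, y=4) -> (x=2, y=3)
  west (west): (x=2, y=3) -> (x=1, y=3)
  north (north): (x=1, y=3) -> (x=1, y=2)
Final: (x=1, y=2)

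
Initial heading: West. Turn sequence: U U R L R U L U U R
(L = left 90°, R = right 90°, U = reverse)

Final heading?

Start: West
  U (U-turn (180°)) -> East
  U (U-turn (180°)) -> West
  R (right (90° clockwise)) -> North
  L (left (90° counter-clockwise)) -> West
  R (right (90° clockwise)) -> North
  U (U-turn (180°)) -> South
  L (left (90° counter-clockwise)) -> East
  U (U-turn (180°)) -> West
  U (U-turn (180°)) -> East
  R (right (90° clockwise)) -> South
Final: South

Answer: Final heading: South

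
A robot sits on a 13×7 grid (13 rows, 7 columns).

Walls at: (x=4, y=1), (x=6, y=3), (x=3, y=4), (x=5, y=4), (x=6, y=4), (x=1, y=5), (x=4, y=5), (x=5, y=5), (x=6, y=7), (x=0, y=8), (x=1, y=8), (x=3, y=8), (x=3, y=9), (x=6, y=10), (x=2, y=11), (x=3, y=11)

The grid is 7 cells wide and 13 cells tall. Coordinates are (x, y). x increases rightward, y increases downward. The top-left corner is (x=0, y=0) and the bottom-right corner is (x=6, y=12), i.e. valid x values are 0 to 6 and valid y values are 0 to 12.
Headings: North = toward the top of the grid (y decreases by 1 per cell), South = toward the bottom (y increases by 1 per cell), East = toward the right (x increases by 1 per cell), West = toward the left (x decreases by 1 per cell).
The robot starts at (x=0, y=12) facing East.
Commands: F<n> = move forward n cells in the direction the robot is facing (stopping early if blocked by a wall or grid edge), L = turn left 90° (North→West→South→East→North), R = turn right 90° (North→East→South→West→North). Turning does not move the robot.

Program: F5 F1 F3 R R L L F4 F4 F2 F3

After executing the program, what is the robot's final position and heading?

Answer: Final position: (x=6, y=12), facing East

Derivation:
Start: (x=0, y=12), facing East
  F5: move forward 5, now at (x=5, y=12)
  F1: move forward 1, now at (x=6, y=12)
  F3: move forward 0/3 (blocked), now at (x=6, y=12)
  R: turn right, now facing South
  R: turn right, now facing West
  L: turn left, now facing South
  L: turn left, now facing East
  F4: move forward 0/4 (blocked), now at (x=6, y=12)
  F4: move forward 0/4 (blocked), now at (x=6, y=12)
  F2: move forward 0/2 (blocked), now at (x=6, y=12)
  F3: move forward 0/3 (blocked), now at (x=6, y=12)
Final: (x=6, y=12), facing East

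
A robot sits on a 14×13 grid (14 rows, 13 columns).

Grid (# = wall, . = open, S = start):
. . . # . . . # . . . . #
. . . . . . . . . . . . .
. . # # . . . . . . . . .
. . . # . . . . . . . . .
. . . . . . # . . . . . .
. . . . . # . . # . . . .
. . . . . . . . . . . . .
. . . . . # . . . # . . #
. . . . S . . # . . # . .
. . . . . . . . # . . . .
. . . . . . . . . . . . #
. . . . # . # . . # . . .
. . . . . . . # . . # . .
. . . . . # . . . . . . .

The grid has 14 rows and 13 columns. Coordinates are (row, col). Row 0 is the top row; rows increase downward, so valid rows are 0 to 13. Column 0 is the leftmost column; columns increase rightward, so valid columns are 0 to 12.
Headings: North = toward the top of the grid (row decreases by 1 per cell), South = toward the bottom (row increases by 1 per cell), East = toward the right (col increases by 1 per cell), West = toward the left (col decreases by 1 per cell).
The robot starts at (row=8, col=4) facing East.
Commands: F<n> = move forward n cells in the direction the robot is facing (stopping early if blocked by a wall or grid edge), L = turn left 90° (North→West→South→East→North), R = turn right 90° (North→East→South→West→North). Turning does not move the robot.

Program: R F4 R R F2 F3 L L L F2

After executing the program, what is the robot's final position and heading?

Start: (row=8, col=4), facing East
  R: turn right, now facing South
  F4: move forward 2/4 (blocked), now at (row=10, col=4)
  R: turn right, now facing West
  R: turn right, now facing North
  F2: move forward 2, now at (row=8, col=4)
  F3: move forward 3, now at (row=5, col=4)
  L: turn left, now facing West
  L: turn left, now facing South
  L: turn left, now facing East
  F2: move forward 0/2 (blocked), now at (row=5, col=4)
Final: (row=5, col=4), facing East

Answer: Final position: (row=5, col=4), facing East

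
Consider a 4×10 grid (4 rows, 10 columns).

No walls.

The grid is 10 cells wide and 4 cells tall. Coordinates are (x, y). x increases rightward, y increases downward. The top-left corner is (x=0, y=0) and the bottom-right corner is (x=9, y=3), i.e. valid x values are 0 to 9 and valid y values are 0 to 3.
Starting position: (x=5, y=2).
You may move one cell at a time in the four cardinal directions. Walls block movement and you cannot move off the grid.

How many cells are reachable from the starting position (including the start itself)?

BFS flood-fill from (x=5, y=2):
  Distance 0: (x=5, y=2)
  Distance 1: (x=5, y=1), (x=4, y=2), (x=6, y=2), (x=5, y=3)
  Distance 2: (x=5, y=0), (x=4, y=1), (x=6, y=1), (x=3, y=2), (x=7, y=2), (x=4, y=3), (x=6, y=3)
  Distance 3: (x=4, y=0), (x=6, y=0), (x=3, y=1), (x=7, y=1), (x=2, y=2), (x=8, y=2), (x=3, y=3), (x=7, y=3)
  Distance 4: (x=3, y=0), (x=7, y=0), (x=2, y=1), (x=8, y=1), (x=1, y=2), (x=9, y=2), (x=2, y=3), (x=8, y=3)
  Distance 5: (x=2, y=0), (x=8, y=0), (x=1, y=1), (x=9, y=1), (x=0, y=2), (x=1, y=3), (x=9, y=3)
  Distance 6: (x=1, y=0), (x=9, y=0), (x=0, y=1), (x=0, y=3)
  Distance 7: (x=0, y=0)
Total reachable: 40 (grid has 40 open cells total)

Answer: Reachable cells: 40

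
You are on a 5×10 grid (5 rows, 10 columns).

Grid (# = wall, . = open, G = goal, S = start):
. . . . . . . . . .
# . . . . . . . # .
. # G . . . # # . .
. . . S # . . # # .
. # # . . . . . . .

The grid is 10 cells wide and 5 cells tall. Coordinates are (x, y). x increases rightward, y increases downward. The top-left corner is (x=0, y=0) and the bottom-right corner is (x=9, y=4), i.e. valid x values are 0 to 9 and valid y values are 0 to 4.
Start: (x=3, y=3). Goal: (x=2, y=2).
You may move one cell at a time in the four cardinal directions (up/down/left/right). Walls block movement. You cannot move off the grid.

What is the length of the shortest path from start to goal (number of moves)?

Answer: Shortest path length: 2

Derivation:
BFS from (x=3, y=3) until reaching (x=2, y=2):
  Distance 0: (x=3, y=3)
  Distance 1: (x=3, y=2), (x=2, y=3), (x=3, y=4)
  Distance 2: (x=3, y=1), (x=2, y=2), (x=4, y=2), (x=1, y=3), (x=4, y=4)  <- goal reached here
One shortest path (2 moves): (x=3, y=3) -> (x=2, y=3) -> (x=2, y=2)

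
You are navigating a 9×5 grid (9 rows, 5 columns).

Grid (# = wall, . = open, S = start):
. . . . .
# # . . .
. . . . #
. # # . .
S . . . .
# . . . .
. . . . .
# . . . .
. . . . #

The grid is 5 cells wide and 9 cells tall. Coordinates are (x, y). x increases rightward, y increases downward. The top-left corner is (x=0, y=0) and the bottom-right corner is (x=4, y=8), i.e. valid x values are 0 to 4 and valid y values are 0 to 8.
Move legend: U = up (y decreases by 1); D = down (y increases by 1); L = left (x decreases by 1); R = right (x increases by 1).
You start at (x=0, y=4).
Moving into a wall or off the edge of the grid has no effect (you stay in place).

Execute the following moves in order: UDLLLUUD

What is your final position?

Start: (x=0, y=4)
  U (up): (x=0, y=4) -> (x=0, y=3)
  D (down): (x=0, y=3) -> (x=0, y=4)
  [×3]L (left): blocked, stay at (x=0, y=4)
  U (up): (x=0, y=4) -> (x=0, y=3)
  U (up): (x=0, y=3) -> (x=0, y=2)
  D (down): (x=0, y=2) -> (x=0, y=3)
Final: (x=0, y=3)

Answer: Final position: (x=0, y=3)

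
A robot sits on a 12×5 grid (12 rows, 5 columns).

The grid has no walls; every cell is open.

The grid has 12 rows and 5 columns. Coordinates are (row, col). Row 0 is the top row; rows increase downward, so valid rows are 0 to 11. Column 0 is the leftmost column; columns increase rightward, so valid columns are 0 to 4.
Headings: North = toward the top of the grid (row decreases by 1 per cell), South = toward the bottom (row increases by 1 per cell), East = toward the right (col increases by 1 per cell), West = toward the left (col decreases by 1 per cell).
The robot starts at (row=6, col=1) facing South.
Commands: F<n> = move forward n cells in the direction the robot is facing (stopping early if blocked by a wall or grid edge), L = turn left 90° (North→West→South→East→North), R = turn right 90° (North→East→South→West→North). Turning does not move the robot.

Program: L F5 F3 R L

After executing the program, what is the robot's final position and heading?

Answer: Final position: (row=6, col=4), facing East

Derivation:
Start: (row=6, col=1), facing South
  L: turn left, now facing East
  F5: move forward 3/5 (blocked), now at (row=6, col=4)
  F3: move forward 0/3 (blocked), now at (row=6, col=4)
  R: turn right, now facing South
  L: turn left, now facing East
Final: (row=6, col=4), facing East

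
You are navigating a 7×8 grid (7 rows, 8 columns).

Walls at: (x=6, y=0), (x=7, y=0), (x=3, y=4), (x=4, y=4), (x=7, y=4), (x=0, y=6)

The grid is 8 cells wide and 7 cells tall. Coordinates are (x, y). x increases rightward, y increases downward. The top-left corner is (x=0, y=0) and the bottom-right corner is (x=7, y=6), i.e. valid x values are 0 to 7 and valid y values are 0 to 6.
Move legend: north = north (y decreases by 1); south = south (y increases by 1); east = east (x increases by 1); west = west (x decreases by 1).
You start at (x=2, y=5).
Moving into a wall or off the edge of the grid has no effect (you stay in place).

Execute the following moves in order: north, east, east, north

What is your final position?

Answer: Final position: (x=2, y=3)

Derivation:
Start: (x=2, y=5)
  north (north): (x=2, y=5) -> (x=2, y=4)
  east (east): blocked, stay at (x=2, y=4)
  east (east): blocked, stay at (x=2, y=4)
  north (north): (x=2, y=4) -> (x=2, y=3)
Final: (x=2, y=3)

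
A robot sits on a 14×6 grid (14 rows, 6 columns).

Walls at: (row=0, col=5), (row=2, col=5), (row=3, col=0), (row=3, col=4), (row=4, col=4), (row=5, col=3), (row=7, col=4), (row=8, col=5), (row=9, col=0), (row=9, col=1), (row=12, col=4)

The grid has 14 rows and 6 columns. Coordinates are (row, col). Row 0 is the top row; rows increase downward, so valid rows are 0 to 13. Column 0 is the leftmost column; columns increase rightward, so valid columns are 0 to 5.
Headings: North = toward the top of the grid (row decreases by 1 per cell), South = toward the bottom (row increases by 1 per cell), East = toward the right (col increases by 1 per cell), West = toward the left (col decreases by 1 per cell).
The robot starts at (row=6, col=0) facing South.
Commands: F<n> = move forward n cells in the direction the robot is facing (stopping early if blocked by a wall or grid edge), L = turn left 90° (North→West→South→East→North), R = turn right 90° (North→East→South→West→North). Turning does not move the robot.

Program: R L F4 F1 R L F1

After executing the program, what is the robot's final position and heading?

Answer: Final position: (row=8, col=0), facing South

Derivation:
Start: (row=6, col=0), facing South
  R: turn right, now facing West
  L: turn left, now facing South
  F4: move forward 2/4 (blocked), now at (row=8, col=0)
  F1: move forward 0/1 (blocked), now at (row=8, col=0)
  R: turn right, now facing West
  L: turn left, now facing South
  F1: move forward 0/1 (blocked), now at (row=8, col=0)
Final: (row=8, col=0), facing South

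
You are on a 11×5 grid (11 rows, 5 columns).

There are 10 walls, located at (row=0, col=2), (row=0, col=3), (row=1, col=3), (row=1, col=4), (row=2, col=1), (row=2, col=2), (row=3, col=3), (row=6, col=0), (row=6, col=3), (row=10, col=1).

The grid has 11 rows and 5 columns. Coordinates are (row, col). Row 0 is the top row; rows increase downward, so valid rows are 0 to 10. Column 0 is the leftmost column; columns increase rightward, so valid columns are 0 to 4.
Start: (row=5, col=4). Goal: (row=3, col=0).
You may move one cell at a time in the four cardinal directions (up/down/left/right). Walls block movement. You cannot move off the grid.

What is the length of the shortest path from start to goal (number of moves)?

BFS from (row=5, col=4) until reaching (row=3, col=0):
  Distance 0: (row=5, col=4)
  Distance 1: (row=4, col=4), (row=5, col=3), (row=6, col=4)
  Distance 2: (row=3, col=4), (row=4, col=3), (row=5, col=2), (row=7, col=4)
  Distance 3: (row=2, col=4), (row=4, col=2), (row=5, col=1), (row=6, col=2), (row=7, col=3), (row=8, col=4)
  Distance 4: (row=2, col=3), (row=3, col=2), (row=4, col=1), (row=5, col=0), (row=6, col=1), (row=7, col=2), (row=8, col=3), (row=9, col=4)
  Distance 5: (row=3, col=1), (row=4, col=0), (row=7, col=1), (row=8, col=2), (row=9, col=3), (row=10, col=4)
  Distance 6: (row=3, col=0), (row=7, col=0), (row=8, col=1), (row=9, col=2), (row=10, col=3)  <- goal reached here
One shortest path (6 moves): (row=5, col=4) -> (row=5, col=3) -> (row=5, col=2) -> (row=5, col=1) -> (row=5, col=0) -> (row=4, col=0) -> (row=3, col=0)

Answer: Shortest path length: 6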